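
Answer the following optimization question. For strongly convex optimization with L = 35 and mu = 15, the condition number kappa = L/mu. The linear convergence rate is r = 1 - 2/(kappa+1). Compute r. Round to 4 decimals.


Step 1: Compute the condition number.
kappa = L/mu = 35/15 = 2.3333
Step 2: Compute the convergence rate.
r = 1 - 2/(kappa + 1) = 1 - 2*mu/(L + mu) = (L - mu)/(L + mu) = 20/50 = 0.4


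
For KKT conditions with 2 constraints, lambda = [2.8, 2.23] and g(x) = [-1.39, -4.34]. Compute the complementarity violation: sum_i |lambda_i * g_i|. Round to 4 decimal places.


KKT complementary slackness check:
lambda_1 * g_1 = 2.8 * -1.39 = -3.892
lambda_2 * g_2 = 2.23 * -4.34 = -9.6782
Total violation = 3.892 + 9.6782 = 13.5702


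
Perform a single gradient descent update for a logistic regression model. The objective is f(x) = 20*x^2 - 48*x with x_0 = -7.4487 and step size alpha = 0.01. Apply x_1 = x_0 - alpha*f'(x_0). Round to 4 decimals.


We compute the gradient at x_0 and apply the update.
f'(x) = 40*x - 48
f'(-7.4487) = 40*-7.4487 - 48 = -345.948
x_1 = -7.4487 - 0.01*-345.948 = -3.9892


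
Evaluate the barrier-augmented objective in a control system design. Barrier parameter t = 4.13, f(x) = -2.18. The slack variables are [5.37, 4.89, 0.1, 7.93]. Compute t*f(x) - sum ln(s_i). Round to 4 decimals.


Step 1: Compute log-barrier.
ln values: [1.6808, 1.5872, -2.3026, 2.0707]
phi = -(1.6808 + 1.5872 - 2.3026 + 2.0707) = -3.0361
Step 2: Compute augmented objective.
t*f(x) = 4.13*-2.18 = -9.0034
Total = -9.0034 - 3.0361 = -12.0395


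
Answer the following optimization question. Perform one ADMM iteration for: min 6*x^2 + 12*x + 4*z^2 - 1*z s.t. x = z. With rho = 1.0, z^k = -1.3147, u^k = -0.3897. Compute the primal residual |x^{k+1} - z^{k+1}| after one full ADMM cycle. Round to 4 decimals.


ADMM iteration with rho = 1.0, z^k = -1.3147, u^k = -0.3897
Step 1: x-update.
Minimize 6*x^2 + 12*x + (1.0/2)*(x + 1.3147 - 0.3897)^2
FOC: (2*6 + 1.0)*x = -12 + 1.0*(-1.3147 + 0.3897)
x^{k+1} = -0.9942
Step 2: z-update.
Minimize 4*z^2 - 1*z + (1.0/2)*(-0.9942 - z - 0.3897)^2
FOC: (2*4 + 1.0)*z = 1 + 1.0*(-0.9942 - 0.3897)
z^{k+1} = -0.0427
Step 3: u-update.
u^{k+1} = -0.3897 - 0.9942 + 0.0427 = -1.3413
Step 4: Primal residual = |-0.9942 + 0.0427| = 0.9516


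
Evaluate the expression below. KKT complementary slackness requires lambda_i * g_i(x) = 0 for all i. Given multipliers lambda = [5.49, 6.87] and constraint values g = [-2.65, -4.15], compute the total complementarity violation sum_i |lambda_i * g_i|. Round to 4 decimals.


KKT complementary slackness check:
lambda_1 * g_1 = 5.49 * -2.65 = -14.5485
lambda_2 * g_2 = 6.87 * -4.15 = -28.5105
Total violation = 14.5485 + 28.5105 = 43.059


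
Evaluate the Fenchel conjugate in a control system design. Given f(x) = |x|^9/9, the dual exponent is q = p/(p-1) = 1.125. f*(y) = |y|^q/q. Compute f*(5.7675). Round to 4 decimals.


The conjugate exponent q satisfies 1/p + 1/q = 1.
p = 9, so q = 9/(9 - 1) = 1.125
|y|^q = 5.7675^1.125 = 7.1798
f*(5.7675) = 7.1798 / 1.125 = 6.382


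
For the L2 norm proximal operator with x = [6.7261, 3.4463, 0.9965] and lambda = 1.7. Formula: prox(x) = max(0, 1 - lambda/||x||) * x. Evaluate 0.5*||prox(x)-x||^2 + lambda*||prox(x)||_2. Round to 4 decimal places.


Step 1: Compute ||x||.
||x|| = 7.623
Step 2: Compute scaling factor.
scale = max(0, 1 - 1.7/7.623) = 0.777
Step 3: prox(x) = [5.2261, 2.6777, 0.7743]
||prox(x)|| = 5.923
Step 4: Proximal objective.
0.5*||prox-x||^2 = 1.445
lambda*||prox|| = 10.0691
Total = 11.5141


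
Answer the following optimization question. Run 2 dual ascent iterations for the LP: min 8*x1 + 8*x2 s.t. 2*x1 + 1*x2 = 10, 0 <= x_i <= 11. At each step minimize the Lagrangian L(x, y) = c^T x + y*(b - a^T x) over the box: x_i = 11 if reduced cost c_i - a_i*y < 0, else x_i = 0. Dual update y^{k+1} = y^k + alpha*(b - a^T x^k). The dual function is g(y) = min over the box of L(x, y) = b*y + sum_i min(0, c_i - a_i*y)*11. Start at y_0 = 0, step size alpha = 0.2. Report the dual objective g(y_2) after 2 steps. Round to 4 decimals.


Dual ascent for LP: min 8*x1 + 8*x2, 2*x1 + 1*x2 = 10, 0 <= x_i <= 11
Step 1: y^k = 0.0, reduced costs: (8.0, 8.0)
  x^k = (0.0, 0.0), subgradient = b - a^T x = 10.0
  y^{k+1} = 0.0 + 0.2*10.0 = 2.0
Step 2: y^k = 2.0, reduced costs: (4.0, 6.0)
  x^k = (0.0, 0.0), subgradient = b - a^T x = 10.0
  y^{k+1} = 2.0 + 0.2*10.0 = 4.0
Dual objective at y_2 = 4.0: reduced costs (0.0, 4.0), box minimizer x = (0.0, 0.0)
g(y_2) = b*y + (c1 - a1*y)*x1 + (c2 - a2*y)*x2 = 10*4.0 + 0.0*0.0 + 4.0*0.0 = 40.0 + 0.0 + 0.0 = 40.0


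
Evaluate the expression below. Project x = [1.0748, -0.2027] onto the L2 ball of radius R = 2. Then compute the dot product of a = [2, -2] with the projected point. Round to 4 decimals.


Step 1: Compute ||x|| (intermediates to 6 decimals).
||x|| = sqrt(1.0748^2 + (-0.2027)^2) = 1.093747
Step 2: Project.
Since ||x|| <= R, proj = x (no scaling needed).
proj(x) = [1.0748, -0.2027]
Step 3: Dot product.
a^T * proj(x) = 2*1.0748 - 2*(-0.2027) = 2.555


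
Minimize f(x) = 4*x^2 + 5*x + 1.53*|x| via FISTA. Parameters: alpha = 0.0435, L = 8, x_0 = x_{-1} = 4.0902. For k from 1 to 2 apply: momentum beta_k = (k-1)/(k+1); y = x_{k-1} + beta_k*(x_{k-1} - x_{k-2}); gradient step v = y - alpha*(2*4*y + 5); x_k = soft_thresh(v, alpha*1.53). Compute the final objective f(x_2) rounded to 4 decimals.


FISTA on f(x) = 4*x^2 + 5*x + 1.53*|x|
L = 8, alpha = 0.0435
Iteration 1: beta = 0.0, y = 4.0902 + 0.0*(4.0902 - 4.0902) = 4.0902
  grad(y) = 37.7216, v = y - alpha*grad = 2.4493
  prox(v) = soft_thresh(2.4493, 0.0666) = 2.3828
Iteration 2: beta = 0.3333, y = 2.3828 + 0.3333*(2.3828 - 4.0902) = 1.8136
  grad(y) = 19.5089, v = y - alpha*grad = 0.965
  prox(v) = soft_thresh(0.965, 0.0666) = 0.8984
f(x_2) = 4*0.8984^2 + 5*0.8984 + 1.53*|0.8984| = 9.0953


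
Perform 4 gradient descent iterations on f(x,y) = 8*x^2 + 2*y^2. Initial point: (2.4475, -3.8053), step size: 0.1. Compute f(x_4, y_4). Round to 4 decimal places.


Gradient descent on f(x,y) = 8*x^2 + 2*y^2.
Starting point: (2.4475, -3.8053), alpha = 0.1
Step 1: grad_x = 2*8*2.4475 = 39.16, grad_y = 2*2*-3.8053 = -15.2212
  x_1 = 2.4475 - 0.1*39.16 = -1.4685
  y_1 = -3.8053 - 0.1*-15.2212 = -2.2832
Step 2: grad_x = 2*8*-1.4685 = -23.496, grad_y = 2*2*-2.2832 = -9.1327
  x_2 = -1.4685 - 0.1*-23.496 = 0.8811
  y_2 = -2.2832 - 0.1*-9.1327 = -1.3699
Step 3: grad_x = 2*8*0.8811 = 14.0976, grad_y = 2*2*-1.3699 = -5.4796
  x_3 = 0.8811 - 0.1*14.0976 = -0.5287
  y_3 = -1.3699 - 0.1*-5.4796 = -0.8219
Step 4: grad_x = 2*8*-0.5287 = -8.4586, grad_y = 2*2*-0.8219 = -3.2878
  x_4 = -0.5287 - 0.1*-8.4586 = 0.3172
  y_4 = -0.8219 - 0.1*-3.2878 = -0.4932
f(0.3172, -0.4932) = 8*0.3172^2 + 2*(-0.4932)^2 = 1.2913


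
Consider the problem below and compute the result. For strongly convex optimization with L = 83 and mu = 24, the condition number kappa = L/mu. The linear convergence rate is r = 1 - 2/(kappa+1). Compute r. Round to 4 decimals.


Step 1: Compute the condition number.
kappa = L/mu = 83/24 = 3.4583
Step 2: Compute the convergence rate.
r = 1 - 2/(kappa + 1) = 1 - 2*mu/(L + mu) = (L - mu)/(L + mu) = 59/107 = 0.5514


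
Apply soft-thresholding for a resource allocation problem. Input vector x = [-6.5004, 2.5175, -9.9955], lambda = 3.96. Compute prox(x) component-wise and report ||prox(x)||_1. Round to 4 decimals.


Soft-thresholding with lambda = 3.96:
prox(-6.5004) = sign(-6.5004)*max(|-6.5004| - 3.96, 0) = -2.5404
prox(2.5175) = sign(2.5175)*max(|2.5175| - 3.96, 0) = 0.0
prox(-9.9955) = sign(-9.9955)*max(|-9.9955| - 3.96, 0) = -6.0355
prox(x) = [-2.5404, 0.0, -6.0355]
||prox(x)||_1 = 2.5404 + 0.0 + 6.0355 = 8.5759


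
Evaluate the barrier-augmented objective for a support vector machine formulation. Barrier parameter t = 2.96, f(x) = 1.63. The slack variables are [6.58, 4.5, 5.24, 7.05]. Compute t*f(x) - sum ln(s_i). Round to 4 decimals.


Step 1: Compute log-barrier.
ln values: [1.884, 1.5041, 1.6563, 1.953]
phi = -(1.884 + 1.5041 + 1.6563 + 1.953) = -6.9975
Step 2: Compute augmented objective.
t*f(x) = 2.96*1.63 = 4.8248
Total = 4.8248 - 6.9975 = -2.1727


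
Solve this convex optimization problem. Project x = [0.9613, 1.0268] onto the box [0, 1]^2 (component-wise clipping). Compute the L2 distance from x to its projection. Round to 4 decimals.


Project each component onto [0, 1].
clip(0.9613) = 0.9613, clip(1.0268) = 1.0
Projection = [0.9613, 1.0]
Squared diffs: [0.0, 0.0007]
Distance = sqrt(0.0007) = 0.0268


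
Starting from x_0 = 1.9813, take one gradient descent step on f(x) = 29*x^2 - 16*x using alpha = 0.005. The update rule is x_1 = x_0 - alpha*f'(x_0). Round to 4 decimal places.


We compute the gradient at x_0 and apply the update.
f'(x) = 58*x - 16
f'(1.9813) = 58*1.9813 - 16 = 98.9154
x_1 = 1.9813 - 0.005*98.9154 = 1.4867


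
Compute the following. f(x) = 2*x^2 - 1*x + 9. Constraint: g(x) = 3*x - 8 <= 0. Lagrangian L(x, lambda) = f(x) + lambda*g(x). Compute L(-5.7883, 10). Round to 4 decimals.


Step 1: Evaluate f(x).
f(-5.7883) = 2*(-5.7883)^2 - 1*(-5.7883) + 9 = 81.7971
Step 2: Evaluate g(x).
g(-5.7883) = 3*-5.7883 - 8 = -25.3649
Step 3: Compute Lagrangian.
L = 81.7971 + 10*-25.3649 = -171.8519


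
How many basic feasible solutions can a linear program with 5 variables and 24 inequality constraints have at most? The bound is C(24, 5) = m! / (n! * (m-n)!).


Each vertex corresponds to some choice of n active constraints out of m, so the number of vertices is at most C(m, n) = m! / (n!(m-n)!).
m = 24, n = 5
Numerator: 24 * 23 * 22 * 21 * 20
Denominator: 5! = 120
C(24, 5) = 42504


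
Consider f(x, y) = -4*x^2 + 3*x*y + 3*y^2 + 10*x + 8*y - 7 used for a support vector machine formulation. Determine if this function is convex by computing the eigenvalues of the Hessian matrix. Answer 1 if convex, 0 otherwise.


The Hessian of f(x,y) = -4*x^2 + 3*x*y + 3*y^2 + 10*x + 8*y - 7 is:
H = [[-8, 3], [3, 6]]
Trace = -8 + 6 = -2
Determinant = -8*6 - (3)^2 = -57
Discriminant = (-2)^2 - 4*-57 = 232.0
Eigenvalues: lambda_1 = -8.6158, lambda_2 = 6.6158
The function is not convex.

0


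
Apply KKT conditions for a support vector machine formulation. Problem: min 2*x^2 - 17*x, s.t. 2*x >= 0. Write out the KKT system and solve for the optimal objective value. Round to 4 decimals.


Step 1: Try lambda = 0 (constraint inactive).
Stationarity: 2*2*x - 17 = 0
x* = 17/(2*2) = 4.25
Check constraint: 2*4.25 = 8.5 >= 0 -- satisfied.
Step 2: Compute optimal value.
f(x*) = 2*4.25^2 - 17*4.25 = -36.125


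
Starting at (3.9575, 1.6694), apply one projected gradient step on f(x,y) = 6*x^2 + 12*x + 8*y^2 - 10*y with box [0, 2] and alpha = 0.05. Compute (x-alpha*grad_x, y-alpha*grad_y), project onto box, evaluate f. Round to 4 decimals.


Step 1: Compute gradient at (3.9575, 1.6694).
grad_x = 2*6*3.9575 + 12 = 59.49
grad_y = 2*8*1.6694 - 10 = 16.7104
Step 2: Gradient step.
x_raw = 3.9575 - 0.05*59.49 = 0.983
y_raw = 1.6694 - 0.05*16.7104 = 0.8339
Step 3: Project onto [0, 2].
x_proj = clip(0.983) = 0.983
y_proj = clip(0.8339) = 0.8339
Step 4: Evaluate f.
f(0.983, 0.8339) = 14.8178


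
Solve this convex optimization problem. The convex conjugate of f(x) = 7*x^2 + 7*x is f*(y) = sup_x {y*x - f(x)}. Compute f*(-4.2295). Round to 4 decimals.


f*(y) = sup_x {y*x - a*x^2 - b*x} = sup_x {(y-b)*x - a*x^2}
FOC: (y - b) - 2a*x = 0 => x* = (y - b)/(2a)
x* = (-4.2295 - 7)/(2*7) = -0.8021
f*(-4.2295) = (y-b)^2/(4a) = (-4.2295 - 7)^2/(4*7)
= 126.1017/28 = 4.5036


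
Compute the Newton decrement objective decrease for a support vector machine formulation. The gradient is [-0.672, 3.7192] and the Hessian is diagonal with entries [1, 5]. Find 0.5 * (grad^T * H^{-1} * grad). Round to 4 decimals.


Step 1: H is diagonal, so H^(-1) * g = [-0.672, 0.7438].
Step 2: g^T H^(-1) g = sum_i g_i^2 / H_ii
  = (-0.672)^2/1 + (3.7192)^2/5
  = 0.4516 + 2.7665 = 3.2181
Step 3: Objective decrease = 0.5 * g^T H^(-1) g = 1.609


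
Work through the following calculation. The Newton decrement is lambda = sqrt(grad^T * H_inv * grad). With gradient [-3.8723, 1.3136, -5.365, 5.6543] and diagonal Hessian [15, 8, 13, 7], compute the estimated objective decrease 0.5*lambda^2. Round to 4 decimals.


Step 1: H is diagonal, so H^(-1) * g = [-0.2582, 0.1642, -0.4127, 0.8078].
Step 2: g^T H^(-1) g = sum_i g_i^2 / H_ii
  = (-3.8723)^2/15 + (1.3136)^2/8 + (-5.365)^2/13 + (5.6543)^2/7
  = 0.9996 + 0.2157 + 2.2141 + 4.5673 = 7.9967
Step 3: Objective decrease = 0.5 * g^T H^(-1) g = 3.9984


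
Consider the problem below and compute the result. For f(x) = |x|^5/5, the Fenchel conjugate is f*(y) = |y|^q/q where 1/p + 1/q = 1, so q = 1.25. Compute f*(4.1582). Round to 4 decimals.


The conjugate exponent q satisfies 1/p + 1/q = 1.
p = 5, so q = 5/(5 - 1) = 1.25
|y|^q = 4.1582^1.25 = 5.9379
f*(4.1582) = 5.9379 / 1.25 = 4.7503


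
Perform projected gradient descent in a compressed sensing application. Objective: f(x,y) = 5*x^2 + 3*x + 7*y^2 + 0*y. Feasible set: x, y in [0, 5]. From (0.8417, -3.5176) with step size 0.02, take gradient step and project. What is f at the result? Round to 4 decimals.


Step 1: Compute gradient at (0.8417, -3.5176).
grad_x = 2*5*0.8417 + 3 = 11.417
grad_y = 2*7*-3.5176 + 0 = -49.2464
Step 2: Gradient step.
x_raw = 0.8417 - 0.02*11.417 = 0.6134
y_raw = -3.5176 - 0.02*-49.2464 = -2.5327
Step 3: Project onto [0, 5].
x_proj = clip(0.6134) = 0.6134
y_proj = clip(-2.5327) = 0.0
Step 4: Evaluate f.
f(0.6134, 0.0) = 3.7211


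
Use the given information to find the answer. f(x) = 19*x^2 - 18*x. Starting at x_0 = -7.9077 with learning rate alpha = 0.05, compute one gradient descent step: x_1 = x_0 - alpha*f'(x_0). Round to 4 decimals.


We compute the gradient at x_0 and apply the update.
f'(x) = 38*x - 18
f'(-7.9077) = 38*-7.9077 - 18 = -318.4926
x_1 = -7.9077 - 0.05*-318.4926 = 8.0169


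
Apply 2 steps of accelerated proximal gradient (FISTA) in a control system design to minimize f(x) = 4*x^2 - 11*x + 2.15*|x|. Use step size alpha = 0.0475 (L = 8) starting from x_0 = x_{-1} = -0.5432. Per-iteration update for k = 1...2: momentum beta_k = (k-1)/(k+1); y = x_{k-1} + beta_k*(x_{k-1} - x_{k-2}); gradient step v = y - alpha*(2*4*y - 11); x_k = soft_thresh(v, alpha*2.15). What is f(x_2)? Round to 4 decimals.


FISTA on f(x) = 4*x^2 - 11*x + 2.15*|x|
L = 8, alpha = 0.0475
Iteration 1: beta = 0.0, y = -0.5432 + 0.0*(-0.5432 + 0.5432) = -0.5432
  grad(y) = -15.3456, v = y - alpha*grad = 0.1857
  prox(v) = soft_thresh(0.1857, 0.1021) = 0.0836
Iteration 2: beta = 0.3333, y = 0.0836 + 0.3333*(0.0836 + 0.5432) = 0.2925
  grad(y) = -8.6598, v = y - alpha*grad = 0.7039
  prox(v) = soft_thresh(0.7039, 0.1021) = 0.6017
f(x_2) = 4*0.6017^2 - 11*0.6017 + 2.15*|0.6017| = -3.877


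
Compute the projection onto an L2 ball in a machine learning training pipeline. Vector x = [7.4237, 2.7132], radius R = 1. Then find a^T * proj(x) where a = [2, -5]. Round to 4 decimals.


Step 1: Compute ||x|| (intermediates to 6 decimals).
||x|| = sqrt(7.4237^2 + 2.7132^2) = 7.903972
Step 2: Project.
Since ||x|| > R, scale = R/||x|| = 1/7.903972 = 0.126519, proj(x) = scale * x
proj(x) = [0.939239, 0.343271]
Step 3: Dot product.
a^T * proj(x) = 2*0.939239 - 5*0.343271 = 0.1621


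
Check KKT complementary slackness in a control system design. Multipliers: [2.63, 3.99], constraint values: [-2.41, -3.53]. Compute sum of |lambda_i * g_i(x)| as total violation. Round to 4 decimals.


KKT complementary slackness check:
lambda_1 * g_1 = 2.63 * -2.41 = -6.3383
lambda_2 * g_2 = 3.99 * -3.53 = -14.0847
Total violation = 6.3383 + 14.0847 = 20.423


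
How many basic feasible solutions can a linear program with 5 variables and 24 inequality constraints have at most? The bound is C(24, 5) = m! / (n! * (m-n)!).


Each vertex corresponds to some choice of n active constraints out of m, so the number of vertices is at most C(m, n) = m! / (n!(m-n)!).
m = 24, n = 5
Numerator: 24 * 23 * 22 * 21 * 20
Denominator: 5! = 120
C(24, 5) = 42504


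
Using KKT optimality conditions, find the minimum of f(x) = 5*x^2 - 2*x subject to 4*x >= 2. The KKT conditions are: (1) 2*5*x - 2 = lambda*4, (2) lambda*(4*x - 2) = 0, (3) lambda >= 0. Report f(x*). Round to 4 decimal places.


Step 1: Try lambda = 0 (constraint inactive).
x_unc = 2/(2*5) = 0.2
Check: 4*0.2 = 0.8 < 2 -- violated!
Step 2: Constraint must be active: 4*x = 2
x* = 2/4 = 0.5
lambda = (2*5*0.5 - 2)/4 = 0.75
Step 3: Compute optimal value.
f(x*) = 5*0.5^2 - 2*0.5 = 0.25


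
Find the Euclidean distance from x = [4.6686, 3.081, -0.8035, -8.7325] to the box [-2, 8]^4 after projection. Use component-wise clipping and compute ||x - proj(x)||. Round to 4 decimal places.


Project each component onto [-2, 8].
clip(4.6686) = 4.6686, clip(3.081) = 3.081, clip(-0.8035) = -0.8035, clip(-8.7325) = -2.0
Projection = [4.6686, 3.081, -0.8035, -2.0]
Squared diffs: [0.0, 0.0, 0.0, 45.3266]
Distance = sqrt(45.3266) = 6.7325


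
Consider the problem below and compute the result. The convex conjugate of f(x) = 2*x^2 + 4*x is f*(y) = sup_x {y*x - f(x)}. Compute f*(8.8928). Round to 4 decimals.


f*(y) = sup_x {y*x - a*x^2 - b*x} = sup_x {(y-b)*x - a*x^2}
FOC: (y - b) - 2a*x = 0 => x* = (y - b)/(2a)
x* = (8.8928 - 4)/(2*2) = 1.2232
f*(8.8928) = (y-b)^2/(4a) = (8.8928 - 4)^2/(4*2)
= 23.9395/8 = 2.9924


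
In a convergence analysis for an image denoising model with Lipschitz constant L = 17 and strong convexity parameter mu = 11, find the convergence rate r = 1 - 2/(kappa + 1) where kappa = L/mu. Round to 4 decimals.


Step 1: Compute the condition number.
kappa = L/mu = 17/11 = 1.5455
Step 2: Compute the convergence rate.
r = 1 - 2/(kappa + 1) = 1 - 2*mu/(L + mu) = (L - mu)/(L + mu) = 6/28 = 0.2143


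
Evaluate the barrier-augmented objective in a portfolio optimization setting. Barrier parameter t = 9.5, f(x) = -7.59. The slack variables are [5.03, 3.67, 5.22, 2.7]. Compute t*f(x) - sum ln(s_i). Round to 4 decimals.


Step 1: Compute log-barrier.
ln values: [1.6154, 1.3002, 1.6525, 0.9933]
phi = -(1.6154 + 1.3002 + 1.6525 + 0.9933) = -5.5614
Step 2: Compute augmented objective.
t*f(x) = 9.5*-7.59 = -72.105
Total = -72.105 - 5.5614 = -77.6664


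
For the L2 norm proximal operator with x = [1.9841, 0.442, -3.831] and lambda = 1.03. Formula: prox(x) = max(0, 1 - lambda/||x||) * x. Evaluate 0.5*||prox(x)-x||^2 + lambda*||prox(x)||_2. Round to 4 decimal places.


Step 1: Compute ||x||.
||x|| = 4.3369
Step 2: Compute scaling factor.
scale = max(0, 1 - 1.03/4.3369) = 0.7625
Step 3: prox(x) = [1.5129, 0.337, -2.9211]
||prox(x)|| = 3.3069
Step 4: Proximal objective.
0.5*||prox-x||^2 = 0.5305
lambda*||prox|| = 3.4061
Total = 3.9365


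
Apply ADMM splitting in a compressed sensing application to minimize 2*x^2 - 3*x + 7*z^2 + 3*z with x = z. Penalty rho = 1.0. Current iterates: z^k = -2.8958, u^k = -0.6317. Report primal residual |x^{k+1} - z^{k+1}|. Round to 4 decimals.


ADMM iteration with rho = 1.0, z^k = -2.8958, u^k = -0.6317
Step 1: x-update.
Minimize 2*x^2 - 3*x + (1.0/2)*(x + 2.8958 - 0.6317)^2
FOC: (2*2 + 1.0)*x = 3 + 1.0*(-2.8958 + 0.6317)
x^{k+1} = 0.1472
Step 2: z-update.
Minimize 7*z^2 + 3*z + (1.0/2)*(0.1472 - z - 0.6317)^2
FOC: (2*7 + 1.0)*z = -3 + 1.0*(0.1472 - 0.6317)
z^{k+1} = -0.2323
Step 3: u-update.
u^{k+1} = -0.6317 + 0.1472 + 0.2323 = -0.2522
Step 4: Primal residual = |0.1472 + 0.2323| = 0.3795


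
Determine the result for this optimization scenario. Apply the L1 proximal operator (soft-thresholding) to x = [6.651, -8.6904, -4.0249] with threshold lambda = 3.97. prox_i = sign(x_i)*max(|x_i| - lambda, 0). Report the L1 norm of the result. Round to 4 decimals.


Soft-thresholding with lambda = 3.97:
prox(6.651) = sign(6.651)*max(|6.651| - 3.97, 0) = 2.681
prox(-8.6904) = sign(-8.6904)*max(|-8.6904| - 3.97, 0) = -4.7204
prox(-4.0249) = sign(-4.0249)*max(|-4.0249| - 3.97, 0) = -0.0549
prox(x) = [2.681, -4.7204, -0.0549]
||prox(x)||_1 = 2.681 + 4.7204 + 0.0549 = 7.4563


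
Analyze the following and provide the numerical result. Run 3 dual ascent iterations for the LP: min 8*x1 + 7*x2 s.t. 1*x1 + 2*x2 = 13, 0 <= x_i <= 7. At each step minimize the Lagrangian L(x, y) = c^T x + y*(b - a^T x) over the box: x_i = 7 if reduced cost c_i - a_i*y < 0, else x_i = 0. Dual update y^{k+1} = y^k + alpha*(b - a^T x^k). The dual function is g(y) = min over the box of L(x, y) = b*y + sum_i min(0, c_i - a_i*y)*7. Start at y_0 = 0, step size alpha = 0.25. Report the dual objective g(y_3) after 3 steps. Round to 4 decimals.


Dual ascent for LP: min 8*x1 + 7*x2, 1*x1 + 2*x2 = 13, 0 <= x_i <= 7
Step 1: y^k = 0.0, reduced costs: (8.0, 7.0)
  x^k = (0.0, 0.0), subgradient = b - a^T x = 13.0
  y^{k+1} = 0.0 + 0.25*13.0 = 3.25
Step 2: y^k = 3.25, reduced costs: (4.75, 0.5)
  x^k = (0.0, 0.0), subgradient = b - a^T x = 13.0
  y^{k+1} = 3.25 + 0.25*13.0 = 6.5
Step 3: y^k = 6.5, reduced costs: (1.5, -6.0)
  x^k = (0.0, 7.0), subgradient = b - a^T x = -1.0
  y^{k+1} = 6.5 + 0.25*-1.0 = 6.25
Dual objective at y_3 = 6.25: reduced costs (1.75, -5.5), box minimizer x = (0.0, 7.0)
g(y_3) = b*y + (c1 - a1*y)*x1 + (c2 - a2*y)*x2 = 13*6.25 + 1.75*0.0 + (-5.5)*7.0 = 81.25 + 0.0 - 38.5 = 42.75


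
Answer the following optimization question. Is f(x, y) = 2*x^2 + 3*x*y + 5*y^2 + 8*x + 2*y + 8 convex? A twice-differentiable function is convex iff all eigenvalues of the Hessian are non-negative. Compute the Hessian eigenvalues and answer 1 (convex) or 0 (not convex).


The Hessian of f(x,y) = 2*x^2 + 3*x*y + 5*y^2 + 8*x + 2*y + 8 is:
H = [[4, 3], [3, 10]]
Trace = 4 + 10 = 14
Determinant = 4*10 - (3)^2 = 31
Discriminant = (14)^2 - 4*31 = 72.0
Eigenvalues: lambda_1 = 2.7574, lambda_2 = 11.2426
The function is convex.

1


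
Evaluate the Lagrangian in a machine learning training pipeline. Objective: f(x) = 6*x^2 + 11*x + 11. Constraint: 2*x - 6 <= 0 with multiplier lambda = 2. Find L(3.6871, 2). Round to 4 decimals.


Step 1: Evaluate f(x).
f(3.6871) = 6*3.6871^2 + 11*3.6871 + 11 = 133.1263
Step 2: Evaluate g(x).
g(3.6871) = 2*3.6871 - 6 = 1.3742
Step 3: Compute Lagrangian.
L = 133.1263 + 2*1.3742 = 135.8747


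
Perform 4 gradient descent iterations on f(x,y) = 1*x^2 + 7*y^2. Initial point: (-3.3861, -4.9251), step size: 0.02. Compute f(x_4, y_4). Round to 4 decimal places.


Gradient descent on f(x,y) = 1*x^2 + 7*y^2.
Starting point: (-3.3861, -4.9251), alpha = 0.02
Step 1: grad_x = 2*1*-3.3861 = -6.7722, grad_y = 2*7*-4.9251 = -68.9514
  x_1 = -3.3861 - 0.02*-6.7722 = -3.2507
  y_1 = -4.9251 - 0.02*-68.9514 = -3.5461
Step 2: grad_x = 2*1*-3.2507 = -6.5013, grad_y = 2*7*-3.5461 = -49.645
  x_2 = -3.2507 - 0.02*-6.5013 = -3.1206
  y_2 = -3.5461 - 0.02*-49.645 = -2.5532
Step 3: grad_x = 2*1*-3.1206 = -6.2413, grad_y = 2*7*-2.5532 = -35.7444
  x_3 = -3.1206 - 0.02*-6.2413 = -2.9958
  y_3 = -2.5532 - 0.02*-35.7444 = -1.8383
Step 4: grad_x = 2*1*-2.9958 = -5.9916, grad_y = 2*7*-1.8383 = -25.736
  x_4 = -2.9958 - 0.02*-5.9916 = -2.876
  y_4 = -1.8383 - 0.02*-25.736 = -1.3236
f(-2.876, -1.3236) = 1*(-2.876)^2 + 7*(-1.3236)^2 = 20.534


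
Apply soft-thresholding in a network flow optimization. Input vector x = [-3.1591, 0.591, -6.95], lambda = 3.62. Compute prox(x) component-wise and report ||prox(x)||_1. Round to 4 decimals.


Soft-thresholding with lambda = 3.62:
prox(-3.1591) = sign(-3.1591)*max(|-3.1591| - 3.62, 0) = 0.0
prox(0.591) = sign(0.591)*max(|0.591| - 3.62, 0) = 0.0
prox(-6.95) = sign(-6.95)*max(|-6.95| - 3.62, 0) = -3.33
prox(x) = [0.0, 0.0, -3.33]
||prox(x)||_1 = 0.0 + 0.0 + 3.33 = 3.33


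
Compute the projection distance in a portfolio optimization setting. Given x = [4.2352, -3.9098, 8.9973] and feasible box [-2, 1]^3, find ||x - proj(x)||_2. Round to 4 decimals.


Project each component onto [-2, 1].
clip(4.2352) = 1.0, clip(-3.9098) = -2.0, clip(8.9973) = 1.0
Projection = [1.0, -2.0, 1.0]
Squared diffs: [10.4665, 3.6473, 63.9568]
Distance = sqrt(78.0706) = 8.8358


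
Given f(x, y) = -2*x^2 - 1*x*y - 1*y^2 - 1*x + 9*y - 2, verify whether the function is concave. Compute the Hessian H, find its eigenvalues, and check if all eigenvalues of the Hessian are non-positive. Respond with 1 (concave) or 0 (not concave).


The Hessian of f(x,y) = -2*x^2 - 1*x*y - 1*y^2 - 1*x + 9*y - 2 is:
H = [[-4, -1], [-1, -2]]
Trace = -4 - 2 = -6
Determinant = -4*-2 - (-1)^2 = 7
Discriminant = (-6)^2 - 4*7 = 8.0
Eigenvalues: lambda_1 = -4.4142, lambda_2 = -1.5858
The function is concave.

1


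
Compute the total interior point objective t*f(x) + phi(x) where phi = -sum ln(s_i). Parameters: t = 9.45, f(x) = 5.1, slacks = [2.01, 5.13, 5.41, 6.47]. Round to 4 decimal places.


Step 1: Compute log-barrier.
ln values: [0.6981, 1.6351, 1.6882, 1.8672]
phi = -(0.6981 + 1.6351 + 1.6882 + 1.8672) = -5.8887
Step 2: Compute augmented objective.
t*f(x) = 9.45*5.1 = 48.195
Total = 48.195 - 5.8887 = 42.3063


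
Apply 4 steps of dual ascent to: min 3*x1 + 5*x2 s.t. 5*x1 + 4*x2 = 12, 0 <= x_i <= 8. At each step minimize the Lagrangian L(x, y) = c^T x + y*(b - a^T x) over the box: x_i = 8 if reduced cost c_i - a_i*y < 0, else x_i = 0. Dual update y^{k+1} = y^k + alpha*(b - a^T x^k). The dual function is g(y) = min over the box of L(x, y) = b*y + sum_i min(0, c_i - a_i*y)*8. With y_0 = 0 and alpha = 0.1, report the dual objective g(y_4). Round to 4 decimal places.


Dual ascent for LP: min 3*x1 + 5*x2, 5*x1 + 4*x2 = 12, 0 <= x_i <= 8
Step 1: y^k = 0.0, reduced costs: (3.0, 5.0)
  x^k = (0.0, 0.0), subgradient = b - a^T x = 12.0
  y^{k+1} = 0.0 + 0.1*12.0 = 1.2
Step 2: y^k = 1.2, reduced costs: (-3.0, 0.2)
  x^k = (8.0, 0.0), subgradient = b - a^T x = -28.0
  y^{k+1} = 1.2 + 0.1*-28.0 = -1.6
Step 3: y^k = -1.6, reduced costs: (11.0, 11.4)
  x^k = (0.0, 0.0), subgradient = b - a^T x = 12.0
  y^{k+1} = -1.6 + 0.1*12.0 = -0.4
Step 4: y^k = -0.4, reduced costs: (5.0, 6.6)
  x^k = (0.0, 0.0), subgradient = b - a^T x = 12.0
  y^{k+1} = -0.4 + 0.1*12.0 = 0.8
Dual objective at y_4 = 0.8: reduced costs (-1.0, 1.8), box minimizer x = (8.0, 0.0)
g(y_4) = b*y + (c1 - a1*y)*x1 + (c2 - a2*y)*x2 = 12*0.8 + (-1.0)*8.0 + 1.8*0.0 = 9.6 - 8.0 + 0.0 = 1.6


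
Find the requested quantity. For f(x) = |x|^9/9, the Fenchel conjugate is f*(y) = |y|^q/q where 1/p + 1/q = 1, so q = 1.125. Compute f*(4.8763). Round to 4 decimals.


The conjugate exponent q satisfies 1/p + 1/q = 1.
p = 9, so q = 9/(9 - 1) = 1.125
|y|^q = 4.8763^1.125 = 5.9443
f*(4.8763) = 5.9443 / 1.125 = 5.2838


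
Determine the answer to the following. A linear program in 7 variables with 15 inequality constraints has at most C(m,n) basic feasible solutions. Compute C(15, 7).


Each vertex corresponds to some choice of n active constraints out of m, so the number of vertices is at most C(m, n) = m! / (n!(m-n)!).
m = 15, n = 7
Numerator: 15 * 14 * 13 * 12 * 11 * 10 * 9
Denominator: 7! = 5040
C(15, 7) = 6435


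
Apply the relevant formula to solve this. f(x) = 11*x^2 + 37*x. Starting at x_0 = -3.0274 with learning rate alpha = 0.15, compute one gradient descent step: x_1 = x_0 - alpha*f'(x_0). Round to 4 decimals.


We compute the gradient at x_0 and apply the update.
f'(x) = 22*x + 37
f'(-3.0274) = 22*-3.0274 + 37 = -29.6028
x_1 = -3.0274 - 0.15*-29.6028 = 1.413


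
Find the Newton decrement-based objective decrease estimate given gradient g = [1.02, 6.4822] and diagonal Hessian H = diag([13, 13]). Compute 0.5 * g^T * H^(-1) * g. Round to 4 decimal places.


Step 1: H is diagonal, so H^(-1) * g = [0.0785, 0.4986].
Step 2: g^T H^(-1) g = sum_i g_i^2 / H_ii
  = (1.02)^2/13 + (6.4822)^2/13
  = 0.08 + 3.2322 = 3.3123
Step 3: Objective decrease = 0.5 * g^T H^(-1) g = 1.6561


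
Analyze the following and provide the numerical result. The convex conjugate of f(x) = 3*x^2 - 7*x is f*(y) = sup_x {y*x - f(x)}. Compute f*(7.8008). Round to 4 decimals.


f*(y) = sup_x {y*x - a*x^2 - b*x} = sup_x {(y-b)*x - a*x^2}
FOC: (y - b) - 2a*x = 0 => x* = (y - b)/(2a)
x* = (7.8008 + 7)/(2*3) = 2.4668
f*(7.8008) = (y-b)^2/(4a) = (7.8008 + 7)^2/(4*3)
= 219.0637/12 = 18.2553


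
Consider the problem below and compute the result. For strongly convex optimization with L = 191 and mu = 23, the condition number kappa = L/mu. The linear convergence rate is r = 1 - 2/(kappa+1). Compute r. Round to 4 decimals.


Step 1: Compute the condition number.
kappa = L/mu = 191/23 = 8.3043
Step 2: Compute the convergence rate.
r = 1 - 2/(kappa + 1) = 1 - 2*mu/(L + mu) = (L - mu)/(L + mu) = 168/214 = 0.785


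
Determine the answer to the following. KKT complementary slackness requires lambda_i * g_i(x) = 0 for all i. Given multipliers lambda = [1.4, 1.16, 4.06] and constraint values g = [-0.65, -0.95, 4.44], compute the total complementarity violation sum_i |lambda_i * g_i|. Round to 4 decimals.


KKT complementary slackness check:
lambda_1 * g_1 = 1.4 * -0.65 = -0.91
lambda_2 * g_2 = 1.16 * -0.95 = -1.102
lambda_3 * g_3 = 4.06 * 4.44 = 18.0264
Total violation = 0.91 + 1.102 + 18.0264 = 20.0384


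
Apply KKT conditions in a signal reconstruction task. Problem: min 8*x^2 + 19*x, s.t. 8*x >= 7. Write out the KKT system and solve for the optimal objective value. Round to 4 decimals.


Step 1: Try lambda = 0 (constraint inactive).
x_unc = -19/(2*8) = -1.1875
Check: 8*-1.1875 = -9.5 < 7 -- violated!
Step 2: Constraint must be active: 8*x = 7
x* = 7/8 = 0.875
lambda = (2*8*0.875 + 19)/8 = 4.125
Step 3: Compute optimal value.
f(x*) = 8*0.875^2 + 19*0.875 = 22.75


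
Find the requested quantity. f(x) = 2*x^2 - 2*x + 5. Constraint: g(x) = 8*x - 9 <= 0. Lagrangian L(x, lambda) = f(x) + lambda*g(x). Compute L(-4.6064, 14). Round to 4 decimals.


Step 1: Evaluate f(x).
f(-4.6064) = 2*(-4.6064)^2 - 2*(-4.6064) + 5 = 56.6506
Step 2: Evaluate g(x).
g(-4.6064) = 8*-4.6064 - 9 = -45.8512
Step 3: Compute Lagrangian.
L = 56.6506 + 14*-45.8512 = -585.2662


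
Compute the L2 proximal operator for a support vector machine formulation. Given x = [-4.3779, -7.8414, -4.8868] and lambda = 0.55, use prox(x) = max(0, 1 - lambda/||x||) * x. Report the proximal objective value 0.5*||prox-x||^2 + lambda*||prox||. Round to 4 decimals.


Step 1: Compute ||x||.
||x|| = 10.2242
Step 2: Compute scaling factor.
scale = max(0, 1 - 0.55/10.2242) = 0.9462
Step 3: prox(x) = [-4.1424, -7.4196, -4.6239]
||prox(x)|| = 9.6742
Step 4: Proximal objective.
0.5*||prox-x||^2 = 0.1513
lambda*||prox|| = 5.3208
Total = 5.4721


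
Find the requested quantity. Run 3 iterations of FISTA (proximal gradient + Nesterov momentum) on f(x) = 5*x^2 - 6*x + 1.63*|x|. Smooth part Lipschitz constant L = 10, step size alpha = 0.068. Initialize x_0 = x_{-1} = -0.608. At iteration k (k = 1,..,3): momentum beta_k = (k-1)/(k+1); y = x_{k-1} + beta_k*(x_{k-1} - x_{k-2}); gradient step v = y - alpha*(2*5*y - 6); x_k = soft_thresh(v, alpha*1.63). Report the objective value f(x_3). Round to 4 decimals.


FISTA on f(x) = 5*x^2 - 6*x + 1.63*|x|
L = 10, alpha = 0.068
Iteration 1: beta = 0.0, y = -0.608 + 0.0*(-0.608 + 0.608) = -0.608
  grad(y) = -12.08, v = y - alpha*grad = 0.2134
  prox(v) = soft_thresh(0.2134, 0.1108) = 0.1026
Iteration 2: beta = 0.3333, y = 0.1026 + 0.3333*(0.1026 + 0.608) = 0.3395
  grad(y) = -2.6053, v = y - alpha*grad = 0.5166
  prox(v) = soft_thresh(0.5166, 0.1108) = 0.4058
Iteration 3: beta = 0.5, y = 0.4058 + 0.5*(0.4058 - 0.1026) = 0.5574
  grad(y) = -0.4262, v = y - alpha*grad = 0.5864
  prox(v) = soft_thresh(0.5864, 0.1108) = 0.4755
f(x_3) = 5*0.4755^2 - 6*0.4755 + 1.63*|0.4755| = -0.9474


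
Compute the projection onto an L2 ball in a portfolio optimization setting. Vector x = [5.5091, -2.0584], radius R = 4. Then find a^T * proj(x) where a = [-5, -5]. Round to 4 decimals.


Step 1: Compute ||x|| (intermediates to 6 decimals).
||x|| = sqrt(5.5091^2 + (-2.0584)^2) = 5.881088
Step 2: Project.
Since ||x|| > R, scale = R/||x|| = 4/5.881088 = 0.680146, proj(x) = scale * x
proj(x) = [3.746992, -1.400013]
Step 3: Dot product.
a^T * proj(x) = -5*3.746992 - 5*(-1.400013) = -11.7349


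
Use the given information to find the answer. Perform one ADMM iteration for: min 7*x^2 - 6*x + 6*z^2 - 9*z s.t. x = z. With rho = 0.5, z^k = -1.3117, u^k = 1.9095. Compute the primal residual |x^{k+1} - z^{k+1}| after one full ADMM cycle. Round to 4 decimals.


ADMM iteration with rho = 0.5, z^k = -1.3117, u^k = 1.9095
Step 1: x-update.
Minimize 7*x^2 - 6*x + (0.5/2)*(x + 1.3117 + 1.9095)^2
FOC: (2*7 + 0.5)*x = 6 + 0.5*(-1.3117 - 1.9095)
x^{k+1} = 0.3027
Step 2: z-update.
Minimize 6*z^2 - 9*z + (0.5/2)*(0.3027 - z + 1.9095)^2
FOC: (2*6 + 0.5)*z = 9 + 0.5*(0.3027 + 1.9095)
z^{k+1} = 0.8085
Step 3: u-update.
u^{k+1} = 1.9095 + 0.3027 - 0.8085 = 1.4037
Step 4: Primal residual = |0.3027 - 0.8085| = 0.5058


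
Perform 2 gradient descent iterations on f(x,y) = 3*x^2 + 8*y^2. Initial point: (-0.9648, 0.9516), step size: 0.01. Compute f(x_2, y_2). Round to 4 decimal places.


Gradient descent on f(x,y) = 3*x^2 + 8*y^2.
Starting point: (-0.9648, 0.9516), alpha = 0.01
Step 1: grad_x = 2*3*-0.9648 = -5.7888, grad_y = 2*8*0.9516 = 15.2256
  x_1 = -0.9648 - 0.01*-5.7888 = -0.9069
  y_1 = 0.9516 - 0.01*15.2256 = 0.7993
Step 2: grad_x = 2*3*-0.9069 = -5.4415, grad_y = 2*8*0.7993 = 12.7895
  x_2 = -0.9069 - 0.01*-5.4415 = -0.8525
  y_2 = 0.7993 - 0.01*12.7895 = 0.6714
f(-0.8525, 0.6714) = 3*(-0.8525)^2 + 8*0.6714^2 = 5.787


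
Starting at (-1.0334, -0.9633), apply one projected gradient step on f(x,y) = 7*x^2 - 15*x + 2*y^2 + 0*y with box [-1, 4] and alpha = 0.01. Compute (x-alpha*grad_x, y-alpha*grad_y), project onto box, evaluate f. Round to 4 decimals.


Step 1: Compute gradient at (-1.0334, -0.9633).
grad_x = 2*7*-1.0334 - 15 = -29.4676
grad_y = 2*2*-0.9633 + 0 = -3.8532
Step 2: Gradient step.
x_raw = -1.0334 - 0.01*-29.4676 = -0.7387
y_raw = -0.9633 - 0.01*-3.8532 = -0.9248
Step 3: Project onto [-1, 4].
x_proj = clip(-0.7387) = -0.7387
y_proj = clip(-0.9248) = -0.9248
Step 4: Evaluate f.
f(-0.7387, -0.9248) = 16.6112


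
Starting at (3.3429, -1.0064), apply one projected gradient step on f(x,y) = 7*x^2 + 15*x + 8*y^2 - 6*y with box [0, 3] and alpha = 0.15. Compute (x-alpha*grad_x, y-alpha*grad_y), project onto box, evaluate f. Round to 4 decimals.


Step 1: Compute gradient at (3.3429, -1.0064).
grad_x = 2*7*3.3429 + 15 = 61.8006
grad_y = 2*8*-1.0064 - 6 = -22.1024
Step 2: Gradient step.
x_raw = 3.3429 - 0.15*61.8006 = -5.9272
y_raw = -1.0064 - 0.15*-22.1024 = 2.309
Step 3: Project onto [0, 3].
x_proj = clip(-5.9272) = 0.0
y_proj = clip(2.309) = 2.309
Step 4: Evaluate f.
f(0.0, 2.309) = 28.7966


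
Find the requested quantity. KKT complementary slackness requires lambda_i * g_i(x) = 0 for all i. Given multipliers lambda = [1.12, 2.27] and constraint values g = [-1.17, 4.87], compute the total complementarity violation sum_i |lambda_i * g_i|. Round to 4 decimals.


KKT complementary slackness check:
lambda_1 * g_1 = 1.12 * -1.17 = -1.3104
lambda_2 * g_2 = 2.27 * 4.87 = 11.0549
Total violation = 1.3104 + 11.0549 = 12.3653


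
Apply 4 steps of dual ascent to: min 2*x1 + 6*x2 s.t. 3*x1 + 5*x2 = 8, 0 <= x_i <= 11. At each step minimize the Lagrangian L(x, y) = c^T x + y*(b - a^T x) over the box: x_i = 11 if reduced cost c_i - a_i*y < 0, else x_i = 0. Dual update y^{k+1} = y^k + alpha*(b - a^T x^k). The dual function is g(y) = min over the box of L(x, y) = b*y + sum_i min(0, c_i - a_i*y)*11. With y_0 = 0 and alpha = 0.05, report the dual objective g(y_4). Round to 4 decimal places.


Dual ascent for LP: min 2*x1 + 6*x2, 3*x1 + 5*x2 = 8, 0 <= x_i <= 11
Step 1: y^k = 0.0, reduced costs: (2.0, 6.0)
  x^k = (0.0, 0.0), subgradient = b - a^T x = 8.0
  y^{k+1} = 0.0 + 0.05*8.0 = 0.4
Step 2: y^k = 0.4, reduced costs: (0.8, 4.0)
  x^k = (0.0, 0.0), subgradient = b - a^T x = 8.0
  y^{k+1} = 0.4 + 0.05*8.0 = 0.8
Step 3: y^k = 0.8, reduced costs: (-0.4, 2.0)
  x^k = (11.0, 0.0), subgradient = b - a^T x = -25.0
  y^{k+1} = 0.8 + 0.05*-25.0 = -0.45
Step 4: y^k = -0.45, reduced costs: (3.35, 8.25)
  x^k = (0.0, 0.0), subgradient = b - a^T x = 8.0
  y^{k+1} = -0.45 + 0.05*8.0 = -0.05
Dual objective at y_4 = -0.05: reduced costs (2.15, 6.25), box minimizer x = (0.0, 0.0)
g(y_4) = b*y + (c1 - a1*y)*x1 + (c2 - a2*y)*x2 = 8*(-0.05) + 2.15*0.0 + 6.25*0.0 = -0.4 + 0.0 + 0.0 = -0.4


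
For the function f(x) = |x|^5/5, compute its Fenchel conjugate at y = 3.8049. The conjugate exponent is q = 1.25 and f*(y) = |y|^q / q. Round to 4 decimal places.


The conjugate exponent q satisfies 1/p + 1/q = 1.
p = 5, so q = 5/(5 - 1) = 1.25
|y|^q = 3.8049^1.25 = 5.3141
f*(3.8049) = 5.3141 / 1.25 = 4.2513


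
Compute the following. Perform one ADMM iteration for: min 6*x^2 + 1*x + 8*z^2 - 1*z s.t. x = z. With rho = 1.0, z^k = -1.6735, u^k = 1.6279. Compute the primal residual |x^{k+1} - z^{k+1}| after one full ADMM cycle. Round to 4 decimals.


ADMM iteration with rho = 1.0, z^k = -1.6735, u^k = 1.6279
Step 1: x-update.
Minimize 6*x^2 + 1*x + (1.0/2)*(x + 1.6735 + 1.6279)^2
FOC: (2*6 + 1.0)*x = -1 + 1.0*(-1.6735 - 1.6279)
x^{k+1} = -0.3309
Step 2: z-update.
Minimize 8*z^2 - 1*z + (1.0/2)*(-0.3309 - z + 1.6279)^2
FOC: (2*8 + 1.0)*z = 1 + 1.0*(-0.3309 + 1.6279)
z^{k+1} = 0.1351
Step 3: u-update.
u^{k+1} = 1.6279 - 0.3309 - 0.1351 = 1.1619
Step 4: Primal residual = |-0.3309 - 0.1351| = 0.466


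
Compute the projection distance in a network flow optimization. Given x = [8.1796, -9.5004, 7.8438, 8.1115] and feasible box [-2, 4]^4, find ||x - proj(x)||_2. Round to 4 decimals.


Project each component onto [-2, 4].
clip(8.1796) = 4.0, clip(-9.5004) = -2.0, clip(7.8438) = 4.0, clip(8.1115) = 4.0
Projection = [4.0, -2.0, 4.0, 4.0]
Squared diffs: [17.4691, 56.256, 14.7748, 16.9044]
Distance = sqrt(105.4043) = 10.2667


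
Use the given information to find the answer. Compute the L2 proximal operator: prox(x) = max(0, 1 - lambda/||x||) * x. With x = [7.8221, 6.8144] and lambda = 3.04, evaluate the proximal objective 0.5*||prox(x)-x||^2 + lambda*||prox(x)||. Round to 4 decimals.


Step 1: Compute ||x||.
||x|| = 10.3741
Step 2: Compute scaling factor.
scale = max(0, 1 - 3.04/10.3741) = 0.707
Step 3: prox(x) = [5.5299, 4.8175]
||prox(x)|| = 7.3341
Step 4: Proximal objective.
0.5*||prox-x||^2 = 4.6208
lambda*||prox|| = 22.2957
Total = 26.9164


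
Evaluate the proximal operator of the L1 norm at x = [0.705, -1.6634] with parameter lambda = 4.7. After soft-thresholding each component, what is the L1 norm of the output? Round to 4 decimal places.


Soft-thresholding with lambda = 4.7:
prox(0.705) = sign(0.705)*max(|0.705| - 4.7, 0) = 0.0
prox(-1.6634) = sign(-1.6634)*max(|-1.6634| - 4.7, 0) = 0.0
prox(x) = [0.0, 0.0]
||prox(x)||_1 = 0.0 + 0.0 = 0.0


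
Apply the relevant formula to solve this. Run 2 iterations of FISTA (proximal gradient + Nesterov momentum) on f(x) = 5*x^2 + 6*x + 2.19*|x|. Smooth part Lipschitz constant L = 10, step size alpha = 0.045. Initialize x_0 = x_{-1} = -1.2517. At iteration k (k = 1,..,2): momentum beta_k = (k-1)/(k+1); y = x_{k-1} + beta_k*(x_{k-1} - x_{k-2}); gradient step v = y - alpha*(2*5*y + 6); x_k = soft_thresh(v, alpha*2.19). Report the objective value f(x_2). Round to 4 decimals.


FISTA on f(x) = 5*x^2 + 6*x + 2.19*|x|
L = 10, alpha = 0.045
Iteration 1: beta = 0.0, y = -1.2517 + 0.0*(-1.2517 + 1.2517) = -1.2517
  grad(y) = -6.517, v = y - alpha*grad = -0.9584
  prox(v) = soft_thresh(-0.9584, 0.0986) = -0.8599
Iteration 2: beta = 0.3333, y = -0.8599 + 0.3333*(-0.8599 + 1.2517) = -0.7293
  grad(y) = -1.2928, v = y - alpha*grad = -0.6711
  prox(v) = soft_thresh(-0.6711, 0.0986) = -0.5726
f(x_2) = 5*(-0.5726)^2 + 6*(-0.5726) + 2.19*|-0.5726| = -0.5423


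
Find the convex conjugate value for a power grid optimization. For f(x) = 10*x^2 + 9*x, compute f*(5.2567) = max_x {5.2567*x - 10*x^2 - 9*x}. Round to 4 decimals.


f*(y) = sup_x {y*x - a*x^2 - b*x} = sup_x {(y-b)*x - a*x^2}
FOC: (y - b) - 2a*x = 0 => x* = (y - b)/(2a)
x* = (5.2567 - 9)/(2*10) = -0.1872
f*(5.2567) = (y-b)^2/(4a) = (5.2567 - 9)^2/(4*10)
= 14.0123/40 = 0.3503


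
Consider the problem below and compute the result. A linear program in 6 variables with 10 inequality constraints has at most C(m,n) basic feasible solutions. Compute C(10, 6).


Each vertex corresponds to some choice of n active constraints out of m, so the number of vertices is at most C(m, n) = m! / (n!(m-n)!).
m = 10, n = 6
Numerator: 10 * 9 * 8 * 7 * 6 * 5
Denominator: 6! = 720
C(10, 6) = 210
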